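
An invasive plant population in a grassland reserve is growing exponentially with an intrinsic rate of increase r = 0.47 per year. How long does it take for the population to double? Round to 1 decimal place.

Doubling time t_d = ln(2)/r = 0.6931/0.47 = 1.4748.

1.5 years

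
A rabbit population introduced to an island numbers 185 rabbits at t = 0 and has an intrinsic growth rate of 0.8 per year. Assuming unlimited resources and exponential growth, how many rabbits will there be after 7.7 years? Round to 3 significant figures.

87600 rabbits

N(t) = N₀·e^(rt) = 185 × e^(0.8×7.7) = 185 × e^6.16.
e^6.16 ≈ 473.43, so N ≈ 185 × 473.43 = 87584.2.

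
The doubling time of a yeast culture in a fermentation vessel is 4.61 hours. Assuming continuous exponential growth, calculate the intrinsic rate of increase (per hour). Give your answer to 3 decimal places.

0.150 per hour

r = ln(2)/t_d = 0.6931/4.61 = 0.15036.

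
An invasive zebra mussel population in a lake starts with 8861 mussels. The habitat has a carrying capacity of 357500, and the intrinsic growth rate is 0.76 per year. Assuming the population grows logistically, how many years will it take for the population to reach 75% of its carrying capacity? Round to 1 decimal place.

A = (K − N₀)/N₀ = (357500 − 8861)/8861 = 39.345.
Solve 357500/(1 + 39.345·e^(−0.76t)) = 268125: 1 + 39.345·e^(−0.76t) = 1.3333, so e^(−0.76t) = 0.00847199.
−0.76·t = ln(0.00847199) = -4.771, so t = 4.771/0.76 = 6.2776.

6.3 years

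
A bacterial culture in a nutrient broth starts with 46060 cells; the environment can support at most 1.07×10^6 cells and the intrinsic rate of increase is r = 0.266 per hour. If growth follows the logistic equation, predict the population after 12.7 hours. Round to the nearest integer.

608557 cells

A = (K − N₀)/N₀ = (1.07×10^6 − 46060)/46060 = 22.231.
N(t) = K/(1 + A·e^(−rt)) = 1.07×10^6/(1 + 22.231×e^(−0.266×12.7)).
e^(−3.378) = 0.034109; denominator = 1 + 22.231×0.034109 = 1.7583.
N = 1.07×10^6/1.7583 = 608557.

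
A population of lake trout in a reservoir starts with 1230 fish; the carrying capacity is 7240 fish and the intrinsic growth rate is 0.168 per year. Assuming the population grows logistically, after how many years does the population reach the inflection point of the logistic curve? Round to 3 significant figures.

9.44 years

Logistic growth is fastest at N = K/2 = 3620.
A = (K − N₀)/N₀ = 4.8862. Set K/(1 + A·e^(−rt)) = K/2 → A·e^(−rt) = 1.
e^(−0.168t) = 1/4.8862 = 0.204659, so t = ln(4.8862)/0.168 = 1.5864/0.168 = 9.4429.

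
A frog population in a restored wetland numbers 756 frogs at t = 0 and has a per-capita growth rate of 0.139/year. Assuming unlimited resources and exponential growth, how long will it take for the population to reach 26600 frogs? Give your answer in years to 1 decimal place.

25.6 years

Set N₀·e^(rt) = 26600: e^(0.139·t) = 26600/756 = 35.185.
0.139·t = ln(35.185) = 3.5606, so t = 3.5606/0.139 = 25.616.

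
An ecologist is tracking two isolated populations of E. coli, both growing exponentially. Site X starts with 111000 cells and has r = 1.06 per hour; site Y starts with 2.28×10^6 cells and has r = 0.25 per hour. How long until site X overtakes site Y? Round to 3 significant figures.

3.73 hours

Set 111000·e^(1.06t) = 2.28×10^6·e^(0.25t).
e^((1.06 − 0.25)t) = 2.28×10^6/111000 → e^(0.81·t) = 20.541.
0.81·t = ln(20.541) = 3.0224, so t = 3.0224/0.81 = 3.7314.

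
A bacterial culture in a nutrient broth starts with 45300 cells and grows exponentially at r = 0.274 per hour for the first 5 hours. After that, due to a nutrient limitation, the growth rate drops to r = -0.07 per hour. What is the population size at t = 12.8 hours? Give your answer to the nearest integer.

Phase 1: N(5) = 45300·e^(0.274×5) = 45300·e^1.37 = 178271.
Phase 2 runs for 12.8 − 5 = 7.8 hours at r = -0.07.
N(12.8) = 178271·e^(-0.07×7.8) = 178271·e^-0.546 = 103266.

103266 cells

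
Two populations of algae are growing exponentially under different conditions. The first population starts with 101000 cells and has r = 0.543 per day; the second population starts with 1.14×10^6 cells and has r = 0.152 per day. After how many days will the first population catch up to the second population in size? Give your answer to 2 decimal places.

6.20 days

Set 101000·e^(0.543t) = 1.14×10^6·e^(0.152t).
e^((0.543 − 0.152)t) = 1.14×10^6/101000 → e^(0.391·t) = 11.287.
0.391·t = ln(11.287) = 2.4237, so t = 2.4237/0.391 = 6.1986.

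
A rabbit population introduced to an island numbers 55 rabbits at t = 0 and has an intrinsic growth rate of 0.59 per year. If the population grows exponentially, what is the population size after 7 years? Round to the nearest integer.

N(t) = N₀·e^(rt) = 55 × e^(0.59×7) = 55 × e^4.13.
e^4.13 ≈ 62.178, so N ≈ 55 × 62.178 = 3419.79.

3420 rabbits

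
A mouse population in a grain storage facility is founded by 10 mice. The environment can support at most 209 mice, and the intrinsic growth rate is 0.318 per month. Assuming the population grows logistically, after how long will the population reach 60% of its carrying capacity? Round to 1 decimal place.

A = (K − N₀)/N₀ = (209 − 10)/10 = 19.9.
Solve 209/(1 + 19.9·e^(−0.318t)) = 125.4: 1 + 19.9·e^(−0.318t) = 1.6667, so e^(−0.318t) = 0.0335008.
−0.318·t = ln(0.0335008) = -3.3962, so t = 3.3962/0.318 = 10.68.

10.7 months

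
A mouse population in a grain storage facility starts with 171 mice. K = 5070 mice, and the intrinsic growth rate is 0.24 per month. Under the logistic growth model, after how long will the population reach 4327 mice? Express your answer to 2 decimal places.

A = (K − N₀)/N₀ = (5070 − 171)/171 = 28.649.
Solve 5070/(1 + 28.649·e^(−0.24t)) = 4327: 1 + 28.649·e^(−0.24t) = 1.1717, so e^(−0.24t) = 0.00599364.
−0.24·t = ln(0.00599364) = -5.1171, so t = 5.1171/0.24 = 21.321.

21.32 months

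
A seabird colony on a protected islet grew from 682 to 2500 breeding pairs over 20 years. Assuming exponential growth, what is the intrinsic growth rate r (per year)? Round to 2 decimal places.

From N(t) = N₀·e^(rt): e^(r·20) = 2500/682 = 3.6657.
r·20 = ln(3.6657) = 1.299, so r = 1.299/20 = 0.064951.

0.06 per year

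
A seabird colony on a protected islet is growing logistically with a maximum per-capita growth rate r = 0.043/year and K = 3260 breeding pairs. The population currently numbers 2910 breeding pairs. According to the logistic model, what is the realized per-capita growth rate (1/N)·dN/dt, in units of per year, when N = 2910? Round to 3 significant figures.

0.00462 per year

(1/N)·dN/dt = r(1 − N/K) = 0.043 × (1 − 2910/3260).
= 0.043 × 0.10736 = 0.0046166.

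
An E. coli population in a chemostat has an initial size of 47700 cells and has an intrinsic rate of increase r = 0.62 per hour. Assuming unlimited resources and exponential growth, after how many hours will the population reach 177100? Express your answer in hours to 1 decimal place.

Set N₀·e^(rt) = 177100: e^(0.62·t) = 177100/47700 = 3.7128.
0.62·t = ln(3.7128) = 1.3118, so t = 1.3118/0.62 = 2.1158.

2.1 hours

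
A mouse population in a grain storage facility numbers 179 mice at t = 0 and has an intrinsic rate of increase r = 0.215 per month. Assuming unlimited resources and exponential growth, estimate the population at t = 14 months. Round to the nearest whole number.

3631 mice

N(t) = N₀·e^(rt) = 179 × e^(0.215×14) = 179 × e^3.01.
e^3.01 ≈ 20.287, so N ≈ 179 × 20.287 = 3631.44.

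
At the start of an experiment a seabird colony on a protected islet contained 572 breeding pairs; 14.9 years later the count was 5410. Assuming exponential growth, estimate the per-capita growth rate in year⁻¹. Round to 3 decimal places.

0.151 per year

From N(t) = N₀·e^(rt): e^(r·14.9) = 5410/572 = 9.458.
r·14.9 = ln(9.458) = 2.2469, so r = 2.2469/14.9 = 0.1508.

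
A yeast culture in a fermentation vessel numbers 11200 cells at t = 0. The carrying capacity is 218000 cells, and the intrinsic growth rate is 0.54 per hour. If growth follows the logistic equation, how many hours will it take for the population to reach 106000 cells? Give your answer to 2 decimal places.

5.30 hours

A = (K − N₀)/N₀ = (218000 − 11200)/11200 = 18.464.
Solve 218000/(1 + 18.464·e^(−0.54t)) = 106000: 1 + 18.464·e^(−0.54t) = 2.0566, so e^(−0.54t) = 0.0572242.
−0.54·t = ln(0.0572242) = -2.8608, so t = 2.8608/0.54 = 5.2977.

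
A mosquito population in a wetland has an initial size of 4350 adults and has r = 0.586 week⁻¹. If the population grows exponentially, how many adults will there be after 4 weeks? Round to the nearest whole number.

45339 adults

N(t) = N₀·e^(rt) = 4350 × e^(0.586×4) = 4350 × e^2.344.
e^2.344 ≈ 10.423, so N ≈ 4350 × 10.423 = 45339.4.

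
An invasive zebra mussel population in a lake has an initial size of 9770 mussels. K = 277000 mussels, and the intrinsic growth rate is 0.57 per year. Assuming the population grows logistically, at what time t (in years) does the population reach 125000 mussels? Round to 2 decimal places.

A = (K − N₀)/N₀ = (277000 − 9770)/9770 = 27.352.
Solve 277000/(1 + 27.352·e^(−0.57t)) = 125000: 1 + 27.352·e^(−0.57t) = 2.216, so e^(−0.57t) = 0.0444573.
−0.57·t = ln(0.0444573) = -3.1132, so t = 3.1132/0.57 = 5.4618.

5.46 years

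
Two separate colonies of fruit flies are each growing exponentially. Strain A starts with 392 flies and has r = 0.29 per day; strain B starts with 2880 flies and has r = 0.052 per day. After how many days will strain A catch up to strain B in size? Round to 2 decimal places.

Set 392·e^(0.29t) = 2880·e^(0.052t).
e^((0.29 − 0.052)t) = 2880/392 → e^(0.238·t) = 7.3469.
0.238·t = ln(7.3469) = 1.9943, so t = 1.9943/0.238 = 8.3793.

8.38 days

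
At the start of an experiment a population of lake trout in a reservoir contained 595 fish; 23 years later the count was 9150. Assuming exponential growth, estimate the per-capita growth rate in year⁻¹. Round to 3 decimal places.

0.119 per year

From N(t) = N₀·e^(rt): e^(r·23) = 9150/595 = 15.378.
r·23 = ln(15.378) = 2.7329, so r = 2.7329/23 = 0.11882.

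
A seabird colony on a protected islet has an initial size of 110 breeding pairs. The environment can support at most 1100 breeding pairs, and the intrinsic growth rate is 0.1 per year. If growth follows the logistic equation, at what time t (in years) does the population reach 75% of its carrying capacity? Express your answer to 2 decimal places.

A = (K − N₀)/N₀ = (1100 − 110)/110 = 9.
Solve 1100/(1 + 9·e^(−0.1t)) = 825: 1 + 9·e^(−0.1t) = 1.3333, so e^(−0.1t) = 0.037037.
−0.1·t = ln(0.037037) = -3.2958, so t = 3.2958/0.1 = 32.958.

32.96 years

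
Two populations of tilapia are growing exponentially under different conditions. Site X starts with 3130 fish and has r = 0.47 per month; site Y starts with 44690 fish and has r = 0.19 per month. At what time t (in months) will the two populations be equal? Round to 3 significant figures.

9.50 months

Set 3130·e^(0.47t) = 44690·e^(0.19t).
e^((0.47 − 0.19)t) = 44690/3130 → e^(0.28·t) = 14.278.
0.28·t = ln(14.278) = 2.6587, so t = 2.6587/0.28 = 9.4954.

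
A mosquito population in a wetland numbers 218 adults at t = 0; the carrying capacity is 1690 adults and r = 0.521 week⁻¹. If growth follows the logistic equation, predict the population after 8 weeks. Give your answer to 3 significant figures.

1530 adults

A = (K − N₀)/N₀ = (1690 − 218)/218 = 6.7523.
N(t) = K/(1 + A·e^(−rt)) = 1690/(1 + 6.7523×e^(−0.521×8)).
e^(−4.168) = 0.015483; denominator = 1 + 6.7523×0.015483 = 1.1045.
N = 1690/1.1045 = 1530.04.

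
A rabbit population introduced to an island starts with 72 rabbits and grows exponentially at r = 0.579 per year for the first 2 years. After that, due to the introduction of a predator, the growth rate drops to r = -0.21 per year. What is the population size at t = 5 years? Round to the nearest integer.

Phase 1: N(2) = 72·e^(0.579×2) = 72·e^1.158 = 229.216.
Phase 2 runs for 5 − 2 = 3 years at r = -0.21.
N(5) = 229.216·e^(-0.21×3) = 229.216·e^-0.63 = 122.079.

122 rabbits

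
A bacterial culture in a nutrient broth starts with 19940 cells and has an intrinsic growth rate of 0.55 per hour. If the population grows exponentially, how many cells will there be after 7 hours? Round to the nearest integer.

937042 cells

N(t) = N₀·e^(rt) = 19940 × e^(0.55×7) = 19940 × e^3.85.
e^3.85 ≈ 46.993, so N ≈ 19940 × 46.993 = 937042.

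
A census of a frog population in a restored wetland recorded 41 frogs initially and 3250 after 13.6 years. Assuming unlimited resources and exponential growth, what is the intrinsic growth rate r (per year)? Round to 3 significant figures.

From N(t) = N₀·e^(rt): e^(r·13.6) = 3250/41 = 79.268.
r·13.6 = ln(79.268) = 4.3728, so r = 4.3728/13.6 = 0.32153.

0.322 per year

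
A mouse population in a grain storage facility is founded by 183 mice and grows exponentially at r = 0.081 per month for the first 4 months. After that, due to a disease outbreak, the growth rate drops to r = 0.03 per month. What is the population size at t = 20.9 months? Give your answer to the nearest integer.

Phase 1: N(4) = 183·e^(0.081×4) = 183·e^0.324 = 253.024.
Phase 2 runs for 20.9 − 4 = 16.9 months at r = 0.03.
N(20.9) = 253.024·e^(0.03×16.9) = 253.024·e^0.507 = 420.097.

420 mice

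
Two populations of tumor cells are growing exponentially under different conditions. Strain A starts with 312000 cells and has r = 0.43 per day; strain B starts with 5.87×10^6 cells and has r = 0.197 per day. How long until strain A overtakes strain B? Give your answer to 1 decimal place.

Set 312000·e^(0.43t) = 5.87×10^6·e^(0.197t).
e^((0.43 − 0.197)t) = 5.87×10^6/312000 → e^(0.233·t) = 18.814.
0.233·t = ln(18.814) = 2.9346, so t = 2.9346/0.233 = 12.595.

12.6 days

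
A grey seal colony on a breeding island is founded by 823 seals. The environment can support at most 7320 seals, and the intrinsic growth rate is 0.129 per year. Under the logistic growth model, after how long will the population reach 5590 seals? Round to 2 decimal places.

A = (K − N₀)/N₀ = (7320 − 823)/823 = 7.8943.
Solve 7320/(1 + 7.8943·e^(−0.129t)) = 5590: 1 + 7.8943·e^(−0.129t) = 1.3095, so e^(−0.129t) = 0.0392032.
−0.129·t = ln(0.0392032) = -3.239, so t = 3.239/0.129 = 25.109.

25.11 years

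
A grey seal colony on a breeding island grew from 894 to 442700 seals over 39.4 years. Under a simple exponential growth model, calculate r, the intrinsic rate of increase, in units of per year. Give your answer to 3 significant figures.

0.157 per year

From N(t) = N₀·e^(rt): e^(r·39.4) = 442700/894 = 495.19.
r·39.4 = ln(495.19) = 6.2049, so r = 6.2049/39.4 = 0.15749.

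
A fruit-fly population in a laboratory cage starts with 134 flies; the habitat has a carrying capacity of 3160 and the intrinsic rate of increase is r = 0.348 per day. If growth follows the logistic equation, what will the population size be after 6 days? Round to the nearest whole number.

832 flies

A = (K − N₀)/N₀ = (3160 − 134)/134 = 22.582.
N(t) = K/(1 + A·e^(−rt)) = 3160/(1 + 22.582×e^(−0.348×6)).
e^(−2.088) = 0.12393; denominator = 1 + 22.582×0.12393 = 3.7987.
N = 3160/3.7987 = 831.862.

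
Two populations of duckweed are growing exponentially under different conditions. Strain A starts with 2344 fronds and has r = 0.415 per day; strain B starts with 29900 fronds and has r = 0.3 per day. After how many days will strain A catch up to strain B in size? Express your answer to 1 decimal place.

Set 2344·e^(0.415t) = 29900·e^(0.3t).
e^((0.415 − 0.3)t) = 29900/2344 → e^(0.115·t) = 12.756.
0.115·t = ln(12.756) = 2.546, so t = 2.546/0.115 = 22.139.

22.1 days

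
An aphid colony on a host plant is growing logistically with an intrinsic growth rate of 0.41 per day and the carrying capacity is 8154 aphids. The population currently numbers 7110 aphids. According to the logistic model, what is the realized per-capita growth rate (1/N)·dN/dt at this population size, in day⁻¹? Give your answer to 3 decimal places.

(1/N)·dN/dt = r(1 − N/K) = 0.41 × (1 − 7110/8154).
= 0.41 × 0.12804 = 0.052494.

0.052 per day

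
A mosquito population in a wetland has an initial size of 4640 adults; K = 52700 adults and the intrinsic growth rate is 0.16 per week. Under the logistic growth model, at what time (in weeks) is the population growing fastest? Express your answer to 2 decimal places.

14.61 weeks

Logistic growth is fastest at N = K/2 = 26350.
A = (K − N₀)/N₀ = 10.358. Set K/(1 + A·e^(−rt)) = K/2 → A·e^(−rt) = 1.
e^(−0.16t) = 1/10.358 = 0.096546, so t = ln(10.358)/0.16 = 2.3377/0.16 = 14.611.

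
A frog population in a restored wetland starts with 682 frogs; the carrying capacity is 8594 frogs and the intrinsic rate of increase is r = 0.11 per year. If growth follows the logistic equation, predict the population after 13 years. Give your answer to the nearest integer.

2276 frogs

A = (K − N₀)/N₀ = (8594 − 682)/682 = 11.601.
N(t) = K/(1 + A·e^(−rt)) = 8594/(1 + 11.601×e^(−0.11×13)).
e^(−1.43) = 0.23931; denominator = 1 + 11.601×0.23931 = 3.7763.
N = 8594/3.7763 = 2275.79.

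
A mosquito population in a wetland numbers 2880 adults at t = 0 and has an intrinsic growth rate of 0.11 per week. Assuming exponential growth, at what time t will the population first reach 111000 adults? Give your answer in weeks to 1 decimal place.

33.2 weeks

Set N₀·e^(rt) = 111000: e^(0.11·t) = 111000/2880 = 38.542.
0.11·t = ln(38.542) = 3.6517, so t = 3.6517/0.11 = 33.198.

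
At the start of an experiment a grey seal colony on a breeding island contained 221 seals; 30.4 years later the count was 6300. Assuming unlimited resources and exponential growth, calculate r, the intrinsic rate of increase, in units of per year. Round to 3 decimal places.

0.110 per year

From N(t) = N₀·e^(rt): e^(r·30.4) = 6300/221 = 28.507.
r·30.4 = ln(28.507) = 3.3501, so r = 3.3501/30.4 = 0.1102.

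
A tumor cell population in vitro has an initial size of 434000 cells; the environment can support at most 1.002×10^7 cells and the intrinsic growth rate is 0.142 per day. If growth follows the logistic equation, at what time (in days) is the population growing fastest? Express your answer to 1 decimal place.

21.8 days

Logistic growth is fastest at N = K/2 = 5.01×10^6.
A = (K − N₀)/N₀ = 22.088. Set K/(1 + A·e^(−rt)) = K/2 → A·e^(−rt) = 1.
e^(−0.142t) = 1/22.088 = 0.0452744, so t = ln(22.088)/0.142 = 3.095/0.142 = 21.796.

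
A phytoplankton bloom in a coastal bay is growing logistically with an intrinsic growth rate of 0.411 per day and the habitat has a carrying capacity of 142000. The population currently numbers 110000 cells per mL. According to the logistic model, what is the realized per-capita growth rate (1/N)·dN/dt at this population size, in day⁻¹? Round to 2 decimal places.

(1/N)·dN/dt = r(1 − N/K) = 0.411 × (1 − 110000/142000).
= 0.411 × 0.22535 = 0.09262.

0.09 per day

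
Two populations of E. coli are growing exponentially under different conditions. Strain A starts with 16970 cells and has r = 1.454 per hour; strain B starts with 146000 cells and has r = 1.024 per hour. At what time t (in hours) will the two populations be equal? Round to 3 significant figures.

Set 16970·e^(1.454t) = 146000·e^(1.024t).
e^((1.454 − 1.024)t) = 146000/16970 → e^(0.43·t) = 8.6034.
0.43·t = ln(8.6034) = 2.1522, so t = 2.1522/0.43 = 5.005.

5.01 hours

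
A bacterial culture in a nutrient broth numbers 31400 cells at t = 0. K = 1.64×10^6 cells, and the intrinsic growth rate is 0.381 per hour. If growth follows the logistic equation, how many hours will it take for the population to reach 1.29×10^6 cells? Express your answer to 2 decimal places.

13.76 hours

A = (K − N₀)/N₀ = (1.64×10^6 − 31400)/31400 = 51.229.
Solve 1.64×10^6/(1 + 51.229·e^(−0.381t)) = 1.29×10^6: 1 + 51.229·e^(−0.381t) = 1.2713, so e^(−0.381t) = 0.00529615.
−0.381·t = ln(0.00529615) = -5.2408, so t = 5.2408/0.381 = 13.755.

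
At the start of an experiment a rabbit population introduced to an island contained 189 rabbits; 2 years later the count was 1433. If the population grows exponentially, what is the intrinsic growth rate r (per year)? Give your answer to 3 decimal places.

From N(t) = N₀·e^(rt): e^(r·2) = 1433/189 = 7.582.
r·2 = ln(7.582) = 2.0258, so r = 2.0258/2 = 1.0129.

1.013 per year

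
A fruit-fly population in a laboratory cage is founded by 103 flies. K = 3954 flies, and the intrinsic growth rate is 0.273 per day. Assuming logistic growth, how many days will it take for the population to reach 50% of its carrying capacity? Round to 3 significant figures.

A = (K − N₀)/N₀ = (3954 − 103)/103 = 37.388.
Solve 3954/(1 + 37.388·e^(−0.273t)) = 1977: 1 + 37.388·e^(−0.273t) = 2, so e^(−0.273t) = 0.0267463.
−0.273·t = ln(0.0267463) = -3.6214, so t = 3.6214/0.273 = 13.265.

13.3 days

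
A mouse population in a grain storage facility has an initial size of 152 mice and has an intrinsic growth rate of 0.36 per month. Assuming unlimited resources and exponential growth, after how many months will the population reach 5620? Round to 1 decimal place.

10.0 months

Set N₀·e^(rt) = 5620: e^(0.36·t) = 5620/152 = 36.974.
0.36·t = ln(36.974) = 3.6102, so t = 3.6102/0.36 = 10.028.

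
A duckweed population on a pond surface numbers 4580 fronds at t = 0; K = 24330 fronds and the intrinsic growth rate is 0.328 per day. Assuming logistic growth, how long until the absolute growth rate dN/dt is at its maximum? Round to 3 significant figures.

Logistic growth is fastest at N = K/2 = 12165.
A = (K − N₀)/N₀ = 4.3122. Set K/(1 + A·e^(−rt)) = K/2 → A·e^(−rt) = 1.
e^(−0.328t) = 1/4.3122 = 0.231899, so t = ln(4.3122)/0.328 = 1.4615/0.328 = 4.4557.

4.46 days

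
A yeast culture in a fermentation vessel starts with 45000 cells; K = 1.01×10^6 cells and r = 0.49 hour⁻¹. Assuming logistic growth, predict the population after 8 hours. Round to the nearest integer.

A = (K − N₀)/N₀ = (1.01×10^6 − 45000)/45000 = 21.444.
N(t) = K/(1 + A·e^(−rt)) = 1.01×10^6/(1 + 21.444×e^(−0.49×8)).
e^(−3.92) = 0.019841; denominator = 1 + 21.444×0.019841 = 1.4255.
N = 1.01×10^6/1.4255 = 708533.

708533 cells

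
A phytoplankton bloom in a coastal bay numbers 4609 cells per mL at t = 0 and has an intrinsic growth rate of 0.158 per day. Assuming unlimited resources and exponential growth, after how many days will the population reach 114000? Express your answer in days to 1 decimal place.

20.3 days

Set N₀·e^(rt) = 114000: e^(0.158·t) = 114000/4609 = 24.734.
0.158·t = ln(24.734) = 3.2082, so t = 3.2082/0.158 = 20.305.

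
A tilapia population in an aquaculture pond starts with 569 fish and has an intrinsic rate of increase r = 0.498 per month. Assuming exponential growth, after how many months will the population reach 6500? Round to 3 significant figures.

Set N₀·e^(rt) = 6500: e^(0.498·t) = 6500/569 = 11.424.
0.498·t = ln(11.424) = 2.4357, so t = 2.4357/0.498 = 4.8909.

4.89 months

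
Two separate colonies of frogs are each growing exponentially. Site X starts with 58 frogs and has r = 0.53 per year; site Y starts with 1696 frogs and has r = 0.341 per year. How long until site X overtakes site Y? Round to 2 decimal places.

Set 58·e^(0.53t) = 1696·e^(0.341t).
e^((0.53 − 0.341)t) = 1696/58 → e^(0.189·t) = 29.241.
0.189·t = ln(29.241) = 3.3756, so t = 3.3756/0.189 = 17.86.

17.86 years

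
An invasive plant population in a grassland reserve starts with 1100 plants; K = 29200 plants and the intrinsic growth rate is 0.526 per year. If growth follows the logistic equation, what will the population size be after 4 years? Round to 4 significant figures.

7095 plants

A = (K − N₀)/N₀ = (29200 − 1100)/1100 = 25.545.
N(t) = K/(1 + A·e^(−rt)) = 29200/(1 + 25.545×e^(−0.526×4)).
e^(−2.104) = 0.12197; denominator = 1 + 25.545×0.12197 = 4.1157.
N = 29200/4.1157 = 7094.75.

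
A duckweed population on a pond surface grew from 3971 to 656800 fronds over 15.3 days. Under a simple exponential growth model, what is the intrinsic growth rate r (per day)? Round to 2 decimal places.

From N(t) = N₀·e^(rt): e^(r·15.3) = 656800/3971 = 165.4.
r·15.3 = ln(165.4) = 5.1084, so r = 5.1084/15.3 = 0.33388.

0.33 per day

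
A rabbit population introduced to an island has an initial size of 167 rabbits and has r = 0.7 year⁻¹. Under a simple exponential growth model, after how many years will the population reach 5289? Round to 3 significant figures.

4.94 years

Set N₀·e^(rt) = 5289: e^(0.7·t) = 5289/167 = 31.671.
0.7·t = ln(31.671) = 3.4554, so t = 3.4554/0.7 = 4.9363.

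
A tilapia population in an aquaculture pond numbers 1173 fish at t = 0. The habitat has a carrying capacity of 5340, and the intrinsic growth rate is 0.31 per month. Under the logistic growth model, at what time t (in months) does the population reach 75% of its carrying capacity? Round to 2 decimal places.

7.63 months

A = (K − N₀)/N₀ = (5340 − 1173)/1173 = 3.5524.
Solve 5340/(1 + 3.5524·e^(−0.31t)) = 4005: 1 + 3.5524·e^(−0.31t) = 1.3333, so e^(−0.31t) = 0.0938325.
−0.31·t = ln(0.0938325) = -2.3662, so t = 2.3662/0.31 = 7.633.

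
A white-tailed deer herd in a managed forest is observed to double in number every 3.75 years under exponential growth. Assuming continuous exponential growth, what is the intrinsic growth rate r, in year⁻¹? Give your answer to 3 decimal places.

r = ln(2)/t_d = 0.6931/3.75 = 0.18484.

0.185 per year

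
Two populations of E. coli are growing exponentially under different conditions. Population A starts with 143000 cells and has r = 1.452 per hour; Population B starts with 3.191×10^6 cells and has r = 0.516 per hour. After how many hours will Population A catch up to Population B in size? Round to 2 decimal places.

3.32 hours

Set 143000·e^(1.452t) = 3.191×10^6·e^(0.516t).
e^((1.452 − 0.516)t) = 3.191×10^6/143000 → e^(0.936·t) = 22.315.
0.936·t = ln(22.315) = 3.1052, so t = 3.1052/0.936 = 3.3176.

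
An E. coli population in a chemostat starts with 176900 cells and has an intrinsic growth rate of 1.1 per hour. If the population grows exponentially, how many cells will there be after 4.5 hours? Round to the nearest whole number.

24973851 cells

N(t) = N₀·e^(rt) = 176900 × e^(1.1×4.5) = 176900 × e^4.95.
e^4.95 ≈ 141.17, so N ≈ 176900 × 141.17 = 2.497385×10^7.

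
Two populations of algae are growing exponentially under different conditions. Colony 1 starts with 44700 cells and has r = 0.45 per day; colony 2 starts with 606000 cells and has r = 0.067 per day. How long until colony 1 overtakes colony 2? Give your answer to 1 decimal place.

6.8 days

Set 44700·e^(0.45t) = 606000·e^(0.067t).
e^((0.45 − 0.067)t) = 606000/44700 → e^(0.383·t) = 13.557.
0.383·t = ln(13.557) = 2.6069, so t = 2.6069/0.383 = 6.8065.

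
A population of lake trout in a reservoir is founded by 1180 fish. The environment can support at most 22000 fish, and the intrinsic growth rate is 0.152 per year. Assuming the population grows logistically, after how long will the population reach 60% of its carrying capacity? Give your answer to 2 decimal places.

21.55 years

A = (K − N₀)/N₀ = (22000 − 1180)/1180 = 17.644.
Solve 22000/(1 + 17.644·e^(−0.152t)) = 13200: 1 + 17.644·e^(−0.152t) = 1.6667, so e^(−0.152t) = 0.0377842.
−0.152·t = ln(0.0377842) = -3.2759, so t = 3.2759/0.152 = 21.552.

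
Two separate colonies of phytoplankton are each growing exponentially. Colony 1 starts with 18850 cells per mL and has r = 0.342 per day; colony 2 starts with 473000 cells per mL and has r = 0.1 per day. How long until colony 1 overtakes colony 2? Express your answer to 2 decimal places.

Set 18850·e^(0.342t) = 473000·e^(0.1t).
e^((0.342 − 0.1)t) = 473000/18850 → e^(0.242·t) = 25.093.
0.242·t = ln(25.093) = 3.2226, so t = 3.2226/0.242 = 13.316.

13.32 days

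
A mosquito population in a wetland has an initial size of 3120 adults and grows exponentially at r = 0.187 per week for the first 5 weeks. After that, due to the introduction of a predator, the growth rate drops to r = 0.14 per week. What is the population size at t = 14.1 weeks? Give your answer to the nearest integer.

Phase 1: N(5) = 3120·e^(0.187×5) = 3120·e^0.935 = 7947.31.
Phase 2 runs for 14.1 − 5 = 9.1 weeks at r = 0.14.
N(14.1) = 7947.31·e^(0.14×9.1) = 7947.31·e^1.274 = 28412.6.

28413 adults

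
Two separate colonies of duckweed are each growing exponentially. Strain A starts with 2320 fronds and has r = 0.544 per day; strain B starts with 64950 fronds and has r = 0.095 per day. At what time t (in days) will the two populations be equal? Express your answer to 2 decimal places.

Set 2320·e^(0.544t) = 64950·e^(0.095t).
e^((0.544 − 0.095)t) = 64950/2320 → e^(0.449·t) = 27.996.
0.449·t = ln(27.996) = 3.3321, so t = 3.3321/0.449 = 7.421.

7.42 days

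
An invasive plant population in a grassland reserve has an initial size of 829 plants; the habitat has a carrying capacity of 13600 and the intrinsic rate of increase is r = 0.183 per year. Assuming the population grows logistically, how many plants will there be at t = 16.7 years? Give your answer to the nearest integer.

7883 plants

A = (K − N₀)/N₀ = (13600 − 829)/829 = 15.405.
N(t) = K/(1 + A·e^(−rt)) = 13600/(1 + 15.405×e^(−0.183×16.7)).
e^(−3.056) = 0.047071; denominator = 1 + 15.405×0.047071 = 1.7251.
N = 13600/1.7251 = 7883.41.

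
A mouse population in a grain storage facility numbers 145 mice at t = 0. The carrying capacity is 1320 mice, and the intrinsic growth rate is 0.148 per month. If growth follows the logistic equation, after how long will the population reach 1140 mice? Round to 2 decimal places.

A = (K − N₀)/N₀ = (1320 − 145)/145 = 8.1034.
Solve 1320/(1 + 8.1034·e^(−0.148t)) = 1140: 1 + 8.1034·e^(−0.148t) = 1.1579, so e^(−0.148t) = 0.0194849.
−0.148·t = ln(0.0194849) = -3.9381, so t = 3.9381/0.148 = 26.609.

26.61 months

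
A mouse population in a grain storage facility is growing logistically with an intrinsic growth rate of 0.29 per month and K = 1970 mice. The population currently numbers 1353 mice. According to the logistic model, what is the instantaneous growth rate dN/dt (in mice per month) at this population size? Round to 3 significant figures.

123 mice per month

dN/dt = rN(1 − N/K) = 0.29 × 1353 × (1 − 1353/1970).
1 − 1353/1970 = 0.3132; dN/dt = 0.29 × 1353 × 0.3132 = 122.89.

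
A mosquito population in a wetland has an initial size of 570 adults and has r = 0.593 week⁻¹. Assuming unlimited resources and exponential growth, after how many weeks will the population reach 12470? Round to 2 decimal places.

5.20 weeks

Set N₀·e^(rt) = 12470: e^(0.593·t) = 12470/570 = 21.877.
0.593·t = ln(21.877) = 3.0854, so t = 3.0854/0.593 = 5.2031.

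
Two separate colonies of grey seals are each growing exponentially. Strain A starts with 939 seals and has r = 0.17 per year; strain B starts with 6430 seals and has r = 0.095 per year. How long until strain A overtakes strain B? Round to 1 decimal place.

Set 939·e^(0.17t) = 6430·e^(0.095t).
e^((0.17 − 0.095)t) = 6430/939 → e^(0.075·t) = 6.8477.
0.075·t = ln(6.8477) = 1.9239, so t = 1.9239/0.075 = 25.652.

25.7 years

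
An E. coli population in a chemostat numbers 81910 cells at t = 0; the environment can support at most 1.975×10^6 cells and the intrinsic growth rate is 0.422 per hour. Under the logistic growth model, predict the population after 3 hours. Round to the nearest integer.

262754 cells

A = (K − N₀)/N₀ = (1.975×10^6 − 81910)/81910 = 23.112.
N(t) = K/(1 + A·e^(−rt)) = 1.975×10^6/(1 + 23.112×e^(−0.422×3)).
e^(−1.266) = 0.28196; denominator = 1 + 23.112×0.28196 = 7.5165.
N = 1.975×10^6/7.5165 = 262754.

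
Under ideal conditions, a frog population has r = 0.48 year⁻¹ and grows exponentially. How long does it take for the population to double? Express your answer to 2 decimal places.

1.44 years

Doubling time t_d = ln(2)/r = 0.6931/0.48 = 1.4441.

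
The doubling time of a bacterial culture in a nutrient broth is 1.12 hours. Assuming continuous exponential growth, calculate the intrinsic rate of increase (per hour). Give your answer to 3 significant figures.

r = ln(2)/t_d = 0.6931/1.12 = 0.61888.

0.619 per hour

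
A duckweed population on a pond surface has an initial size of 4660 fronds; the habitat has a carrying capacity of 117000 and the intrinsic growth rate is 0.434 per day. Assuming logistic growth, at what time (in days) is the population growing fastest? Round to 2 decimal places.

Logistic growth is fastest at N = K/2 = 58500.
A = (K − N₀)/N₀ = 24.107. Set K/(1 + A·e^(−rt)) = K/2 → A·e^(−rt) = 1.
e^(−0.434t) = 1/24.107 = 0.0414812, so t = ln(24.107)/0.434 = 3.1825/0.434 = 7.333.

7.33 days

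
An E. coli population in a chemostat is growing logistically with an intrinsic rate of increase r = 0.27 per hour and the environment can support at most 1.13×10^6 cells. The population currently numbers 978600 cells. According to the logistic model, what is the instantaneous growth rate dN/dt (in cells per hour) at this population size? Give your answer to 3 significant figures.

35400 cells per hour

dN/dt = rN(1 − N/K) = 0.27 × 978600 × (1 − 978600/1.13×10^6).
1 − 978600/1.13×10^6 = 0.13398; dN/dt = 0.27 × 978600 × 0.13398 = 35401.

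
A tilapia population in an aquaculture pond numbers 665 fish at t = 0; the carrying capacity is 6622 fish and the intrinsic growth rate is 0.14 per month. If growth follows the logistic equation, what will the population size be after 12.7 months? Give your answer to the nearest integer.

2634 fish

A = (K − N₀)/N₀ = (6622 − 665)/665 = 8.9579.
N(t) = K/(1 + A·e^(−rt)) = 6622/(1 + 8.9579×e^(−0.14×12.7)).
e^(−1.778) = 0.16898; denominator = 1 + 8.9579×0.16898 = 2.5137.
N = 6622/2.5137 = 2634.4.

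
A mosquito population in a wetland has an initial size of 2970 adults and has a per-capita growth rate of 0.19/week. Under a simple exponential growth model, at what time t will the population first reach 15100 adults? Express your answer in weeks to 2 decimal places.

Set N₀·e^(rt) = 15100: e^(0.19·t) = 15100/2970 = 5.0842.
0.19·t = ln(5.0842) = 1.6261, so t = 1.6261/0.19 = 8.5586.

8.56 weeks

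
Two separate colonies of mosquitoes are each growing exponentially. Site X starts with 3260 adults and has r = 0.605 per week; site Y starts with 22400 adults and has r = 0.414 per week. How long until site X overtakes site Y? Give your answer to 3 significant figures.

10.1 weeks

Set 3260·e^(0.605t) = 22400·e^(0.414t).
e^((0.605 − 0.414)t) = 22400/3260 → e^(0.191·t) = 6.8712.
0.191·t = ln(6.8712) = 1.9273, so t = 1.9273/0.191 = 10.091.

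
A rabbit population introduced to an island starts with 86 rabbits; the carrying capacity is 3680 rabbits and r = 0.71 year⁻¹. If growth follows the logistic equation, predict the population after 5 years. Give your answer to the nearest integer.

1672 rabbits

A = (K − N₀)/N₀ = (3680 − 86)/86 = 41.791.
N(t) = K/(1 + A·e^(−rt)) = 3680/(1 + 41.791×e^(−0.71×5)).
e^(−3.55) = 0.028725; denominator = 1 + 41.791×0.028725 = 2.2004.
N = 3680/2.2004 = 1672.41.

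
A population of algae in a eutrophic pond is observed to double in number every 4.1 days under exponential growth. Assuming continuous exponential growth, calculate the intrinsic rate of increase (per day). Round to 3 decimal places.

0.169 per day

r = ln(2)/t_d = 0.6931/4.1 = 0.16906.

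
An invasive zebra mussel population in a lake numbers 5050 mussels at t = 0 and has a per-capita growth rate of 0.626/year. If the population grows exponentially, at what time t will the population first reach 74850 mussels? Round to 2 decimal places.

Set N₀·e^(rt) = 74850: e^(0.626·t) = 74850/5050 = 14.822.
0.626·t = ln(14.822) = 2.6961, so t = 2.6961/0.626 = 4.3069.

4.31 years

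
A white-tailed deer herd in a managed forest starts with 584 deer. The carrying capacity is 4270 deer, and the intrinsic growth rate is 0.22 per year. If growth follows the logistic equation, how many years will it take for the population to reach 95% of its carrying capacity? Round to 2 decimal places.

A = (K − N₀)/N₀ = (4270 − 584)/584 = 6.3116.
Solve 4270/(1 + 6.3116·e^(−0.22t)) = 4056.5: 1 + 6.3116·e^(−0.22t) = 1.0526, so e^(−0.22t) = 0.00833881.
−0.22·t = ln(0.00833881) = -4.7868, so t = 4.7868/0.22 = 21.758.

21.76 years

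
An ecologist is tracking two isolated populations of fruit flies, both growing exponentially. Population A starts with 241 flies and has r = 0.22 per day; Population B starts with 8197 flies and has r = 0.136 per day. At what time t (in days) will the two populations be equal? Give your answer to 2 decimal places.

Set 241·e^(0.22t) = 8197·e^(0.136t).
e^((0.22 − 0.136)t) = 8197/241 → e^(0.084·t) = 34.012.
0.084·t = ln(34.012) = 3.5267, so t = 3.5267/0.084 = 41.985.

41.98 days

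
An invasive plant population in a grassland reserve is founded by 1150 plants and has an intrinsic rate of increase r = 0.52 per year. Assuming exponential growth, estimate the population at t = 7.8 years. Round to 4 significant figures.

66400 plants

N(t) = N₀·e^(rt) = 1150 × e^(0.52×7.8) = 1150 × e^4.056.
e^4.056 ≈ 57.743, so N ≈ 1150 × 57.743 = 66404.3.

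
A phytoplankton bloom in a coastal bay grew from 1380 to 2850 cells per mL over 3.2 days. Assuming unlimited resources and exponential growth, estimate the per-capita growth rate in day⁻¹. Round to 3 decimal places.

0.227 per day

From N(t) = N₀·e^(rt): e^(r·3.2) = 2850/1380 = 2.0652.
r·3.2 = ln(2.0652) = 0.72524, so r = 0.72524/3.2 = 0.22664.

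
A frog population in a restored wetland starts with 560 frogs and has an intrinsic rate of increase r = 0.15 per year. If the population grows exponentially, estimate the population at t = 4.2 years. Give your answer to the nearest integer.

1051 frogs

N(t) = N₀·e^(rt) = 560 × e^(0.15×4.2) = 560 × e^0.63.
e^0.63 ≈ 1.8776, so N ≈ 560 × 1.8776 = 1051.46.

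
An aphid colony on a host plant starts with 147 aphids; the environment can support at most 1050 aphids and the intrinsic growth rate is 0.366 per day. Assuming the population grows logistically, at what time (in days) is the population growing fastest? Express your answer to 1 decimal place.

Logistic growth is fastest at N = K/2 = 525.
A = (K − N₀)/N₀ = 6.1429. Set K/(1 + A·e^(−rt)) = K/2 → A·e^(−rt) = 1.
e^(−0.366t) = 1/6.1429 = 0.162791, so t = ln(6.1429)/0.366 = 1.8153/0.366 = 4.9598.

5.0 days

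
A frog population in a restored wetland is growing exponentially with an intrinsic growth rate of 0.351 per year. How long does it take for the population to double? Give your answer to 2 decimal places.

1.97 years

Doubling time t_d = ln(2)/r = 0.6931/0.351 = 1.9748.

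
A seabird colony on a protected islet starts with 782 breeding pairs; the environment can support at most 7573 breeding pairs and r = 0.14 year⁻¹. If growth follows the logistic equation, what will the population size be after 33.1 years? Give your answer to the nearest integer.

6984 breeding pairs

A = (K − N₀)/N₀ = (7573 − 782)/782 = 8.6841.
N(t) = K/(1 + A·e^(−rt)) = 7573/(1 + 8.6841×e^(−0.14×33.1)).
e^(−4.634) = 0.0097158; denominator = 1 + 8.6841×0.0097158 = 1.0844.
N = 7573/1.0844 = 6983.76.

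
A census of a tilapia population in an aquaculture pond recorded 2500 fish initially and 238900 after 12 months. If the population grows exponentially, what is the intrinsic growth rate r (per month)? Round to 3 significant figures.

From N(t) = N₀·e^(rt): e^(r·12) = 238900/2500 = 95.56.
r·12 = ln(95.56) = 4.5598, so r = 4.5598/12 = 0.37998.

0.380 per month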